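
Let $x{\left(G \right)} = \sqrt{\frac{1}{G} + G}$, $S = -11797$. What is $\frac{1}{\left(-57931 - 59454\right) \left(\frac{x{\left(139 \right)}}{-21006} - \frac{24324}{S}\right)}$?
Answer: $- \frac{8799907377328662456}{2129874865401468357525155} - \frac{1461694202127 \sqrt{2685758}}{2129874865401468357525155} \approx -4.1328 \cdot 10^{-6}$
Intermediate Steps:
$x{\left(G \right)} = \sqrt{G + \frac{1}{G}}$
$\frac{1}{\left(-57931 - 59454\right) \left(\frac{x{\left(139 \right)}}{-21006} - \frac{24324}{S}\right)} = \frac{1}{\left(-57931 - 59454\right) \left(\frac{\sqrt{139 + \frac{1}{139}}}{-21006} - \frac{24324}{-11797}\right)} = \frac{1}{\left(-117385\right) \left(\sqrt{139 + \frac{1}{139}} \left(- \frac{1}{21006}\right) - - \frac{24324}{11797}\right)} = - \frac{1}{117385 \left(\sqrt{\frac{19322}{139}} \left(- \frac{1}{21006}\right) + \frac{24324}{11797}\right)} = - \frac{1}{117385 \left(\frac{\sqrt{2685758}}{139} \left(- \frac{1}{21006}\right) + \frac{24324}{11797}\right)} = - \frac{1}{117385 \left(- \frac{\sqrt{2685758}}{2919834} + \frac{24324}{11797}\right)} = - \frac{1}{117385 \left(\frac{24324}{11797} - \frac{\sqrt{2685758}}{2919834}\right)}$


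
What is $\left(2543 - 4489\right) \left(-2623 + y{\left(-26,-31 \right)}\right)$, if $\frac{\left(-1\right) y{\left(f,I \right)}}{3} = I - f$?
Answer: $5075168$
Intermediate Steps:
$y{\left(f,I \right)} = - 3 I + 3 f$ ($y{\left(f,I \right)} = - 3 \left(I - f\right) = - 3 I + 3 f$)
$\left(2543 - 4489\right) \left(-2623 + y{\left(-26,-31 \right)}\right) = \left(2543 - 4489\right) \left(-2623 + \left(\left(-3\right) \left(-31\right) + 3 \left(-26\right)\right)\right) = - 1946 \left(-2623 + \left(93 - 78\right)\right) = - 1946 \left(-2623 + 15\right) = \left(-1946\right) \left(-2608\right) = 5075168$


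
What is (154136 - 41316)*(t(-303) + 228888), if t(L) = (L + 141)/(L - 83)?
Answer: 4983875961300/193 ≈ 2.5823e+10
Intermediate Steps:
t(L) = (141 + L)/(-83 + L)
(154136 - 41316)*(t(-303) + 228888) = (154136 - 41316)*((141 - 303)/(-83 - 303) + 228888) = 112820*(-162/(-386) + 228888) = 112820*(-1/386*(-162) + 228888) = 112820*(81/193 + 228888) = 112820*(44175465/193) = 4983875961300/193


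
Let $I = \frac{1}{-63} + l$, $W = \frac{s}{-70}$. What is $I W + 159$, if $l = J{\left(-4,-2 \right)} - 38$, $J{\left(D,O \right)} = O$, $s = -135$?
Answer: $\frac{8019}{98} \approx 81.827$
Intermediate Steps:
$W = \frac{27}{14}$ ($W = - \frac{135}{-70} = \left(-135\right) \left(- \frac{1}{70}\right) = \frac{27}{14} \approx 1.9286$)
$l = -40$ ($l = -2 - 38 = -40$)
$I = - \frac{2521}{63}$ ($I = \frac{1}{-63} - 40 = - \frac{1}{63} - 40 = - \frac{2521}{63} \approx -40.016$)
$I W + 159 = \left(- \frac{2521}{63}\right) \frac{27}{14} + 159 = - \frac{7563}{98} + 159 = \frac{8019}{98}$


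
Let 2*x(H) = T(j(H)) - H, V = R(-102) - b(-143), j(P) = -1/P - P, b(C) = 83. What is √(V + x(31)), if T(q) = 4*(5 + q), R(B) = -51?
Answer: I*√774814/62 ≈ 14.197*I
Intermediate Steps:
j(P) = -P - 1/P
T(q) = 20 + 4*q
V = -134 (V = -51 - 1*83 = -51 - 83 = -134)
x(H) = 10 - 2/H - 5*H/2 (x(H) = ((20 + 4*(-H - 1/H)) - H)/2 = ((20 + (-4*H - 4/H)) - H)/2 = ((20 - 4*H - 4/H) - H)/2 = (20 - 5*H - 4/H)/2 = 10 - 2/H - 5*H/2)
√(V + x(31)) = √(-134 + (10 - 2/31 - 5/2*31)) = √(-134 + (10 - 2*1/31 - 155/2)) = √(-134 + (10 - 2/31 - 155/2)) = √(-134 - 4189/62) = √(-12497/62) = I*√774814/62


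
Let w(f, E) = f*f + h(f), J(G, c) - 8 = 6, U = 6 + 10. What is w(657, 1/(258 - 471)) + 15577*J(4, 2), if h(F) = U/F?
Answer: 426870655/657 ≈ 6.4973e+5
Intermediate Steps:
U = 16
J(G, c) = 14 (J(G, c) = 8 + 6 = 14)
h(F) = 16/F
w(f, E) = f**2 + 16/f (w(f, E) = f*f + 16/f = f**2 + 16/f)
w(657, 1/(258 - 471)) + 15577*J(4, 2) = (16 + 657**3)/657 + 15577*14 = (16 + 283593393)/657 + 218078 = (1/657)*283593409 + 218078 = 283593409/657 + 218078 = 426870655/657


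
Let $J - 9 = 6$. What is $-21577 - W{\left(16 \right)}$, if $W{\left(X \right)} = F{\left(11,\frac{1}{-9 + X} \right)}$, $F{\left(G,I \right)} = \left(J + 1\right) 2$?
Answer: $-21609$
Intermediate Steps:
$J = 15$ ($J = 9 + 6 = 15$)
$F{\left(G,I \right)} = 32$ ($F{\left(G,I \right)} = \left(15 + 1\right) 2 = 16 \cdot 2 = 32$)
$W{\left(X \right)} = 32$
$-21577 - W{\left(16 \right)} = -21577 - 32 = -21609$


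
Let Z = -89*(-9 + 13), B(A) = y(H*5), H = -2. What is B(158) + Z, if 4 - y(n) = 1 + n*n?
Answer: -453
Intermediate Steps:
y(n) = 3 - n² (y(n) = 4 - (1 + n*n) = 4 - (1 + n²) = 4 + (-1 - n²) = 3 - n²)
B(A) = -97 (B(A) = 3 - (-2*5)² = 3 - 1*(-10)² = 3 - 1*100 = 3 - 100 = -97)
Z = -356 (Z = -89*4 = -356)
B(158) + Z = -97 - 356 = -453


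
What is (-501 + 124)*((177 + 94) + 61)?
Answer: -125164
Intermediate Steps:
(-501 + 124)*((177 + 94) + 61) = -377*(271 + 61) = -377*332 = -125164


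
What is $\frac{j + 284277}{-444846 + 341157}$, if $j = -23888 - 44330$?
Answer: $- \frac{216059}{103689} \approx -2.0837$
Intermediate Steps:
$j = -68218$
$\frac{j + 284277}{-444846 + 341157} = \frac{-68218 + 284277}{-444846 + 341157} = \frac{216059}{-103689} = 216059 \left(- \frac{1}{103689}\right) = - \frac{216059}{103689}$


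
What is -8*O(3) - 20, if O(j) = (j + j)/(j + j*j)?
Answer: -24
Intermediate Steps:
O(j) = 2*j/(j + j**2) (O(j) = (2*j)/(j + j**2) = 2*j/(j + j**2))
-8*O(3) - 20 = -16/(1 + 3) - 20 = -16/4 - 20 = -8*1/2 - 20 = -4 - 20 = -24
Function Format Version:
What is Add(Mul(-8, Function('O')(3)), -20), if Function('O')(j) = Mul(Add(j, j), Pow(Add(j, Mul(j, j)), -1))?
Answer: -24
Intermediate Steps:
Function('O')(j) = Mul(2, j, Pow(Add(j, Pow(j, 2)), -1)) (Function('O')(j) = Mul(Mul(2, j), Pow(Add(j, Pow(j, 2)), -1)) = Mul(2, j, Pow(Add(j, Pow(j, 2)), -1)))
Add(Mul(-8, Function('O')(3)), -20) = Add(Mul(-8, Mul(2, Pow(Add(1, 3), -1))), -20) = Add(Mul(-8, Mul(2, Pow(4, -1))), -20) = Add(Mul(-8, Mul(2, Rational(1, 4))), -20) = Add(Mul(-8, Rational(1, 2)), -20) = Add(-4, -20) = -24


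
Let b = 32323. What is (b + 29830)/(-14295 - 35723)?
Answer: -62153/50018 ≈ -1.2426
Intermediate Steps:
(b + 29830)/(-14295 - 35723) = (32323 + 29830)/(-14295 - 35723) = 62153/(-50018) = 62153*(-1/50018) = -62153/50018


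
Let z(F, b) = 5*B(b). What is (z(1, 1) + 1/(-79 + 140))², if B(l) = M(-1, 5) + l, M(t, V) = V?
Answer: 3352561/3721 ≈ 900.98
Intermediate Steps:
B(l) = 5 + l
z(F, b) = 25 + 5*b (z(F, b) = 5*(5 + b) = 25 + 5*b)
(z(1, 1) + 1/(-79 + 140))² = ((25 + 5*1) + 1/(-79 + 140))² = ((25 + 5) + 1/61)² = (30 + 1/61)² = (1831/61)² = 3352561/3721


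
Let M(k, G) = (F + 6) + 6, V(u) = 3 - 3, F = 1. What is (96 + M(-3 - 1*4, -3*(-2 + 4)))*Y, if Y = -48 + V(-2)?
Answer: -5232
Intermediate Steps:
V(u) = 0
Y = -48 (Y = -48 + 0 = -48)
M(k, G) = 13 (M(k, G) = (1 + 6) + 6 = 7 + 6 = 13)
(96 + M(-3 - 1*4, -3*(-2 + 4)))*Y = (96 + 13)*(-48) = 109*(-48) = -5232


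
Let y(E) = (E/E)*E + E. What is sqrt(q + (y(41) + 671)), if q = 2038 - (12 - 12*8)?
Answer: 5*sqrt(115) ≈ 53.619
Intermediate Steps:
y(E) = 2*E (y(E) = 1*E + E = E + E = 2*E)
q = 2122 (q = 2038 - (12 - 96) = 2038 - 1*(-84) = 2038 + 84 = 2122)
sqrt(q + (y(41) + 671)) = sqrt(2122 + (2*41 + 671)) = sqrt(2122 + (82 + 671)) = sqrt(2122 + 753) = sqrt(2875) = 5*sqrt(115)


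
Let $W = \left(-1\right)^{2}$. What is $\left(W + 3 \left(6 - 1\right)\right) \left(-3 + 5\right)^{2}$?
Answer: $64$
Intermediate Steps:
$W = 1$
$\left(W + 3 \left(6 - 1\right)\right) \left(-3 + 5\right)^{2} = \left(1 + 3 \left(6 - 1\right)\right) \left(-3 + 5\right)^{2} = \left(1 + 3 \cdot 5\right) 2^{2} = \left(1 + 15\right) 4 = 16 \cdot 4 = 64$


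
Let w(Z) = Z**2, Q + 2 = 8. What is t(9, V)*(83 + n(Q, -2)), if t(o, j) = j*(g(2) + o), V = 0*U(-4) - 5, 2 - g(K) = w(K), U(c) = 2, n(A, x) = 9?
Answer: -3220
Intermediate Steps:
Q = 6 (Q = -2 + 8 = 6)
g(K) = 2 - K**2
V = -5 (V = 0*2 - 5 = 0 - 5 = -5)
t(o, j) = j*(-2 + o) (t(o, j) = j*((2 - 1*2**2) + o) = j*((2 - 1*4) + o) = j*((2 - 4) + o) = j*(-2 + o))
t(9, V)*(83 + n(Q, -2)) = (-5*(-2 + 9))*(83 + 9) = -5*7*92 = -35*92 = -3220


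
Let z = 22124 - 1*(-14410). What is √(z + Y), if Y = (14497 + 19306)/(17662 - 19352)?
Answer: √617086570/130 ≈ 191.09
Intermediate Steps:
Y = -33803/1690 (Y = 33803/(-1690) = 33803*(-1/1690) = -33803/1690 ≈ -20.002)
z = 36534 (z = 22124 + 14410 = 36534)
√(z + Y) = √(36534 - 33803/1690) = √(61708657/1690) = √617086570/130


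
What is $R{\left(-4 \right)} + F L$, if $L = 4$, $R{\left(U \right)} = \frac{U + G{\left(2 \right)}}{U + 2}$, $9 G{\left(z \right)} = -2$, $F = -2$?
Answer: $- \frac{53}{9} \approx -5.8889$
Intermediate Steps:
$G{\left(z \right)} = - \frac{2}{9}$ ($G{\left(z \right)} = \frac{1}{9} \left(-2\right) = - \frac{2}{9}$)
$R{\left(U \right)} = \frac{- \frac{2}{9} + U}{2 + U}$ ($R{\left(U \right)} = \frac{U - \frac{2}{9}}{U + 2} = \frac{- \frac{2}{9} + U}{2 + U}$)
$R{\left(-4 \right)} + F L = \frac{- \frac{2}{9} - 4}{2 - 4} - 8 = \frac{1}{-2} \left(- \frac{38}{9}\right) - 8 = \left(- \frac{1}{2}\right) \left(- \frac{38}{9}\right) - 8 = \frac{19}{9} - 8 = - \frac{53}{9}$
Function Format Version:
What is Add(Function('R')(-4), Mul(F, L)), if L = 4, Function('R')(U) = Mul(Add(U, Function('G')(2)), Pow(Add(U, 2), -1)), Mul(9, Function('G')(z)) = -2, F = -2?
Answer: Rational(-53, 9) ≈ -5.8889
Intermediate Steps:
Function('G')(z) = Rational(-2, 9) (Function('G')(z) = Mul(Rational(1, 9), -2) = Rational(-2, 9))
Function('R')(U) = Mul(Pow(Add(2, U), -1), Add(Rational(-2, 9), U)) (Function('R')(U) = Mul(Add(U, Rational(-2, 9)), Pow(Add(U, 2), -1)) = Mul(Add(Rational(-2, 9), U), Pow(Add(2, U), -1)) = Mul(Pow(Add(2, U), -1), Add(Rational(-2, 9), U)))
Add(Function('R')(-4), Mul(F, L)) = Add(Mul(Pow(Add(2, -4), -1), Add(Rational(-2, 9), -4)), Mul(-2, 4)) = Add(Mul(Pow(-2, -1), Rational(-38, 9)), -8) = Add(Mul(Rational(-1, 2), Rational(-38, 9)), -8) = Add(Rational(19, 9), -8) = Rational(-53, 9)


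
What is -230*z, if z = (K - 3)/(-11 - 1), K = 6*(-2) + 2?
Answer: -1495/6 ≈ -249.17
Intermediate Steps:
K = -10 (K = -12 + 2 = -10)
z = 13/12 (z = (-10 - 3)/(-11 - 1) = -13/(-12) = -13*(-1/12) = 13/12 ≈ 1.0833)
-230*z = -230*13/12 = -1495/6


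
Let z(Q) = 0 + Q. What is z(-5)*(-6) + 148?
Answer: 178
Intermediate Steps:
z(Q) = Q
z(-5)*(-6) + 148 = -5*(-6) + 148 = 30 + 148 = 178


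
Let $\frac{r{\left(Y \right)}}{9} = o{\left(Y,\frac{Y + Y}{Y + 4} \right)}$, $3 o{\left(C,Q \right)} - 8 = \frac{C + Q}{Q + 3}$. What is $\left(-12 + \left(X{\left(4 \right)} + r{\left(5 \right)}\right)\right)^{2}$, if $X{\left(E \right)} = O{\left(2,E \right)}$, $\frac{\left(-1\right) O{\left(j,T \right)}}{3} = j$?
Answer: $\frac{149769}{1369} \approx 109.4$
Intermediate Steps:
$o{\left(C,Q \right)} = \frac{8}{3} + \frac{C + Q}{3 \left(3 + Q\right)}$ ($o{\left(C,Q \right)} = \frac{8}{3} + \frac{\left(C + Q\right) \frac{1}{Q + 3}}{3} = \frac{8}{3} + \frac{\left(C + Q\right) \frac{1}{3 + Q}}{3} = \frac{8}{3} + \frac{\frac{1}{3 + Q} \left(C + Q\right)}{3} = \frac{8}{3} + \frac{C + Q}{3 \left(3 + Q\right)}$)
$O{\left(j,T \right)} = - 3 j$
$X{\left(E \right)} = -6$ ($X{\left(E \right)} = \left(-3\right) 2 = -6$)
$r{\left(Y \right)} = \frac{3 \left(24 + Y + \frac{18 Y}{4 + Y}\right)}{3 + \frac{2 Y}{4 + Y}}$ ($r{\left(Y \right)} = 9 \frac{24 + Y + 9 \frac{Y + Y}{Y + 4}}{3 \left(3 + \frac{Y + Y}{Y + 4}\right)} = 9 \frac{24 + Y + 9 \frac{2 Y}{4 + Y}}{3 \left(3 + \frac{2 Y}{4 + Y}\right)} = 9 \frac{24 + Y + \frac{18 Y}{4 + Y}}{3 \left(3 + \frac{2 Y}{4 + Y}\right)} = \frac{3 \left(24 + Y + \frac{18 Y}{4 + Y}\right)}{3 + \frac{2 Y}{4 + Y}}$)
$\left(-12 + \left(X{\left(4 \right)} + r{\left(5 \right)}\right)\right)^{2} = \left(-12 - \left(6 - \frac{3 \left(96 + 5^{2} + 46 \cdot 5\right)}{12 + 5 \cdot 5}\right)\right)^{2} = \left(-12 - \left(6 - \frac{3 \left(96 + 25 + 230\right)}{12 + 25}\right)\right)^{2} = \left(-12 - \left(6 - 3 \cdot \frac{1}{37} \cdot 351\right)\right)^{2} = \left(-12 - \left(6 - \frac{1053}{37}\right)\right)^{2} = \left(-12 + \left(-6 + \frac{1053}{37}\right)\right)^{2} = \left(-12 + \frac{831}{37}\right)^{2} = \left(\frac{387}{37}\right)^{2} = \frac{149769}{1369}$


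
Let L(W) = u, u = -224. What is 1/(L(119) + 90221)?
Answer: 1/89997 ≈ 1.1111e-5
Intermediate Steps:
L(W) = -224
1/(L(119) + 90221) = 1/(-224 + 90221) = 1/89997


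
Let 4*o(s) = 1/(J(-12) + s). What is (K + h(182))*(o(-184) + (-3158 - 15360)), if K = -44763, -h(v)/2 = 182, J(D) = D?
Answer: 655158885351/784 ≈ 8.3566e+8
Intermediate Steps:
h(v) = -364 (h(v) = -2*182 = -364)
o(s) = 1/(4*(-12 + s))
(K + h(182))*(o(-184) + (-3158 - 15360)) = (-44763 - 364)*(1/(4*(-12 - 184)) + (-3158 - 15360)) = -45127*((¼)/(-196) - 18518) = -45127*((¼)*(-1/196) - 18518) = -45127*(-1/784 - 18518) = -45127*(-14518113/784) = 655158885351/784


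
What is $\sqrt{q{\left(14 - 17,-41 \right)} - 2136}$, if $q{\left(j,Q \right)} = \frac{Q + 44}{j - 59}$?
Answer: $\frac{9 i \sqrt{101370}}{62} \approx 46.217 i$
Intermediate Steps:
$q{\left(j,Q \right)} = \frac{44 + Q}{-59 + j}$
$\sqrt{q{\left(14 - 17,-41 \right)} - 2136} = \sqrt{\frac{44 - 41}{-59 + \left(14 - 17\right)} - 2136} = \sqrt{\frac{1}{-59 + \left(14 - 17\right)} 3 - 2136} = \sqrt{\frac{1}{-59 - 3} \cdot 3 - 2136} = \sqrt{\frac{1}{-62} \cdot 3 - 2136} = \sqrt{\left(- \frac{1}{62}\right) 3 - 2136} = \sqrt{- \frac{3}{62} - 2136} = \sqrt{- \frac{132435}{62}} = \frac{9 i \sqrt{101370}}{62}$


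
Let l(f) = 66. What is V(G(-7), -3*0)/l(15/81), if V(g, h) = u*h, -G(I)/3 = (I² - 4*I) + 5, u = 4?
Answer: 0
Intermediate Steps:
G(I) = -15 - 3*I² + 12*I (G(I) = -3*((I² - 4*I) + 5) = -3*(5 + I² - 4*I) = -15 - 3*I² + 12*I)
V(g, h) = 4*h
V(G(-7), -3*0)/l(15/81) = (4*(-3*0))/66 = (4*0)*(1/66) = 0*(1/66) = 0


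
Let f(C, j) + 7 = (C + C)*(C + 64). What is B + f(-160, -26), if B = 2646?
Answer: 33359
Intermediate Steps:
f(C, j) = -7 + 2*C*(64 + C) (f(C, j) = -7 + (C + C)*(C + 64) = -7 + (2*C)*(64 + C) = -7 + 2*C*(64 + C))
B + f(-160, -26) = 2646 + (-7 + 2*(-160)² + 128*(-160)) = 2646 + (-7 + 2*25600 - 20480) = 2646 + (-7 + 51200 - 20480) = 2646 + 30713 = 33359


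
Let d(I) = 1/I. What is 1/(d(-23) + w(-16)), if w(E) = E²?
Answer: 23/5887 ≈ 0.0039069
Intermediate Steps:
1/(d(-23) + w(-16)) = 1/(1/(-23) + (-16)²) = 1/(-1/23 + 256) = 1/(5887/23) = 23/5887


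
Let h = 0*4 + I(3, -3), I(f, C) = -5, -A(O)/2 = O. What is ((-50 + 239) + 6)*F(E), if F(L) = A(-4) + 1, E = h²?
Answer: 1755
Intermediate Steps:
A(O) = -2*O
h = -5 (h = 0*4 - 5 = 0 - 5 = -5)
E = 25 (E = (-5)² = 25)
F(L) = 9 (F(L) = -2*(-4) + 1 = 8 + 1 = 9)
((-50 + 239) + 6)*F(E) = ((-50 + 239) + 6)*9 = (189 + 6)*9 = 195*9 = 1755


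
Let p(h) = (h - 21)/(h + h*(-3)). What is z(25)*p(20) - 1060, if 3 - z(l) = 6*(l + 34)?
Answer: -42751/40 ≈ -1068.8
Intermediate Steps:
p(h) = -(-21 + h)/(2*h) (p(h) = (-21 + h)/(h - 3*h) = (-21 + h)/((-2*h)) = (-21 + h)*(-1/(2*h)) = -(-21 + h)/(2*h))
z(l) = -201 - 6*l (z(l) = 3 - 6*(l + 34) = 3 - 6*(34 + l) = 3 - (204 + 6*l) = 3 + (-204 - 6*l) = -201 - 6*l)
z(25)*p(20) - 1060 = (-201 - 6*25)*((1/2)*(21 - 1*20)/20) - 1060 = (-201 - 150)*((1/2)*(1/20)*(21 - 20)) - 1060 = -351/(2*20) - 1060 = -351*1/40 - 1060 = -351/40 - 1060 = -42751/40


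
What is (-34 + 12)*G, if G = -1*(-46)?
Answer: -1012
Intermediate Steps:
G = 46
(-34 + 12)*G = (-34 + 12)*46 = -22*46 = -1012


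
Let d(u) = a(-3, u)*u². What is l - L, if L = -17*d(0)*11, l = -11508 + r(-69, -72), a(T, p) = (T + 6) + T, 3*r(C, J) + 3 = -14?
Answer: -34541/3 ≈ -11514.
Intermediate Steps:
r(C, J) = -17/3 (r(C, J) = -1 + (⅓)*(-14) = -1 - 14/3 = -17/3)
a(T, p) = 6 + 2*T (a(T, p) = (6 + T) + T = 6 + 2*T)
d(u) = 0 (d(u) = (6 + 2*(-3))*u² = (6 - 6)*u² = 0*u² = 0)
l = -34541/3 (l = -11508 - 17/3 = -34541/3 ≈ -11514.)
L = 0 (L = -17*0*11 = 0*11 = 0)
l - L = -34541/3 - 1*0 = -34541/3 + 0 = -34541/3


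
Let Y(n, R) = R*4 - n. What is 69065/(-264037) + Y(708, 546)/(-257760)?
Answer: -505330917/1890504920 ≈ -0.26730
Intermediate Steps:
Y(n, R) = -n + 4*R (Y(n, R) = 4*R - n = -n + 4*R)
69065/(-264037) + Y(708, 546)/(-257760) = 69065/(-264037) + (-1*708 + 4*546)/(-257760) = 69065*(-1/264037) + (-708 + 2184)*(-1/257760) = -69065/264037 + 1476*(-1/257760) = -69065/264037 - 41/7160 = -505330917/1890504920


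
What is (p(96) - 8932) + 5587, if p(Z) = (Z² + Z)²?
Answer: 86709999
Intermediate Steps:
p(Z) = (Z + Z²)²
(p(96) - 8932) + 5587 = (96²*(1 + 96)² - 8932) + 5587 = (9216*97² - 8932) + 5587 = (9216*9409 - 8932) + 5587 = (86713344 - 8932) + 5587 = 86704412 + 5587 = 86709999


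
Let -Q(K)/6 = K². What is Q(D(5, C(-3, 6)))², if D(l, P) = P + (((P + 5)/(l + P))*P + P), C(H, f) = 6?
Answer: 3779136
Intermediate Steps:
D(l, P) = 2*P + P*(5 + P)/(P + l) (D(l, P) = P + (((5 + P)/(P + l))*P + P) = P + (P*(5 + P)/(P + l) + P) = P + (P + P*(5 + P)/(P + l)) = 2*P + P*(5 + P)/(P + l))
Q(K) = -6*K²
Q(D(5, C(-3, 6)))² = (-6*36*(5 + 2*5 + 3*6)²/(6 + 5)²)² = (-6*36*(5 + 10 + 18)²/121)² = (-6*(6*(1/11)*33)²)² = (-6*18²)² = (-6*324)² = (-1944)² = 3779136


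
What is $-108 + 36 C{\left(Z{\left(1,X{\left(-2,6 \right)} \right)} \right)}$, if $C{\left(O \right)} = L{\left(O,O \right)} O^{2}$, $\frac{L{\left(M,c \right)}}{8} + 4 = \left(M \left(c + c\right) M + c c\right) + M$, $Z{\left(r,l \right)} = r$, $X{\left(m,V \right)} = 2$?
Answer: $-108$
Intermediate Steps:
$L{\left(M,c \right)} = -32 + 8 M + 8 c^{2} + 16 c M^{2}$ ($L{\left(M,c \right)} = -32 + 8 \left(\left(M \left(c + c\right) M + c c\right) + M\right) = -32 + 8 \left(\left(M 2 c M + c^{2}\right) + M\right) = -32 + 8 \left(\left(2 M c M + c^{2}\right) + M\right) = -32 + 8 \left(\left(2 c M^{2} + c^{2}\right) + M\right) = -32 + 8 \left(\left(c^{2} + 2 c M^{2}\right) + M\right) = -32 + 8 \left(M + c^{2} + 2 c M^{2}\right) = -32 + \left(8 M + 8 c^{2} + 16 c M^{2}\right) = -32 + 8 M + 8 c^{2} + 16 c M^{2}$)
$C{\left(O \right)} = O^{2} \left(-32 + 8 O + 8 O^{2} + 16 O^{3}\right)$ ($C{\left(O \right)} = \left(-32 + 8 O + 8 O^{2} + 16 O O^{2}\right) O^{2} = \left(-32 + 8 O + 8 O^{2} + 16 O^{3}\right) O^{2} = O^{2} \left(-32 + 8 O + 8 O^{2} + 16 O^{3}\right)$)
$-108 + 36 C{\left(Z{\left(1,X{\left(-2,6 \right)} \right)} \right)} = -108 + 36 \cdot 8 \cdot 1^{2} \left(-4 + 1 + 1^{2} + 2 \cdot 1^{3}\right) = -108 + 36 \cdot 8 \cdot 1 \left(-4 + 1 + 1 + 2 \cdot 1\right) = -108 + 36 \cdot 8 \cdot 1 \left(-4 + 1 + 1 + 2\right) = -108 + 36 \cdot 8 \cdot 1 \cdot 0 = -108 + 36 \cdot 0 = -108 + 0 = -108$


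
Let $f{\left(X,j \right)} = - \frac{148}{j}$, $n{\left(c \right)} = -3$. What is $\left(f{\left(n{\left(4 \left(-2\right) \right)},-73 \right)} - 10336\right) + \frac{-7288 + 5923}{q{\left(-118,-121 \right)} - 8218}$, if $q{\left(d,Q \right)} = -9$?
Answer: $- \frac{6206184615}{600571} \approx -10334.0$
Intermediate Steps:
$\left(f{\left(n{\left(4 \left(-2\right) \right)},-73 \right)} - 10336\right) + \frac{-7288 + 5923}{q{\left(-118,-121 \right)} - 8218} = \left(- \frac{148}{-73} - 10336\right) + \frac{-7288 + 5923}{-9 - 8218} = \left(\left(-148\right) \left(- \frac{1}{73}\right) - 10336\right) - \frac{1365}{-8227} = \left(\frac{148}{73} - 10336\right) - - \frac{1365}{8227} = - \frac{754380}{73} + \frac{1365}{8227} = - \frac{6206184615}{600571}$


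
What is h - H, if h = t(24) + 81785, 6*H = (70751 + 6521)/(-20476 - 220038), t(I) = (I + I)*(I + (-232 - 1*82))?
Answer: 24483743233/360771 ≈ 67865.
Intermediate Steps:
t(I) = 2*I*(-314 + I) (t(I) = (2*I)*(I + (-232 - 82)) = (2*I)*(I - 314) = (2*I)*(-314 + I) = 2*I*(-314 + I))
H = -19318/360771 (H = ((70751 + 6521)/(-20476 - 220038))/6 = (77272/(-240514))/6 = (77272*(-1/240514))/6 = (1/6)*(-38636/120257) = -19318/360771 ≈ -0.053546)
h = 67865 (h = 2*24*(-314 + 24) + 81785 = 2*24*(-290) + 81785 = -13920 + 81785 = 67865)
h - H = 67865 - 1*(-19318/360771) = 67865 + 19318/360771 = 24483743233/360771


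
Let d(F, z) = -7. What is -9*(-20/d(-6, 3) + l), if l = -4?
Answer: 72/7 ≈ 10.286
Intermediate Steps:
-9*(-20/d(-6, 3) + l) = -9*(-20/(-7) - 4) = -9*(-20*(-⅐) - 4) = -9*(20/7 - 4) = -9*(-8/7) = 72/7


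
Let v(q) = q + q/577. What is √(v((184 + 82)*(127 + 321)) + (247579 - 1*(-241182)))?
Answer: √202465953977/577 ≈ 779.83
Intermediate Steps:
v(q) = 578*q/577 (v(q) = q + q*(1/577) = q + q/577 = 578*q/577)
√(v((184 + 82)*(127 + 321)) + (247579 - 1*(-241182))) = √(578*((184 + 82)*(127 + 321))/577 + (247579 - 1*(-241182))) = √(578*(266*448)/577 + (247579 + 241182)) = √((578/577)*119168 + 488761) = √(68879104/577 + 488761) = √(350894201/577) = √202465953977/577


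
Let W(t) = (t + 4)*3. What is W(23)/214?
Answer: 81/214 ≈ 0.37850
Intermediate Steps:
W(t) = 12 + 3*t (W(t) = (4 + t)*3 = 12 + 3*t)
W(23)/214 = (12 + 3*23)/214 = (12 + 69)*(1/214) = 81*(1/214) = 81/214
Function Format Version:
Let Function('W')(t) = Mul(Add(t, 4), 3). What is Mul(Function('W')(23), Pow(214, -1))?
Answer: Rational(81, 214) ≈ 0.37850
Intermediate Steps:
Function('W')(t) = Add(12, Mul(3, t)) (Function('W')(t) = Mul(Add(4, t), 3) = Add(12, Mul(3, t)))
Mul(Function('W')(23), Pow(214, -1)) = Mul(Add(12, Mul(3, 23)), Pow(214, -1)) = Mul(Add(12, 69), Rational(1, 214)) = Mul(81, Rational(1, 214)) = Rational(81, 214)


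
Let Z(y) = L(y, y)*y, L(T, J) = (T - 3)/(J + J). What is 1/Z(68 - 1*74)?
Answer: -2/9 ≈ -0.22222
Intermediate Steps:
L(T, J) = (-3 + T)/(2*J) (L(T, J) = (-3 + T)/((2*J)) = (-3 + T)*(1/(2*J)) = (-3 + T)/(2*J))
Z(y) = -3/2 + y/2 (Z(y) = ((-3 + y)/(2*y))*y = -3/2 + y/2)
1/Z(68 - 1*74) = 1/(-3/2 + (68 - 1*74)/2) = 1/(-3/2 + (68 - 74)/2) = 1/(-3/2 + (1/2)*(-6)) = 1/(-3/2 - 3) = 1/(-9/2) = -2/9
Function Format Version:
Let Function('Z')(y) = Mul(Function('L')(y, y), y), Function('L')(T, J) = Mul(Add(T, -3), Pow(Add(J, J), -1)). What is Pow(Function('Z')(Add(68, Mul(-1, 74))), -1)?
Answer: Rational(-2, 9) ≈ -0.22222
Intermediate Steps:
Function('L')(T, J) = Mul(Rational(1, 2), Pow(J, -1), Add(-3, T)) (Function('L')(T, J) = Mul(Add(-3, T), Pow(Mul(2, J), -1)) = Mul(Add(-3, T), Mul(Rational(1, 2), Pow(J, -1))) = Mul(Rational(1, 2), Pow(J, -1), Add(-3, T)))
Function('Z')(y) = Add(Rational(-3, 2), Mul(Rational(1, 2), y)) (Function('Z')(y) = Mul(Mul(Rational(1, 2), Pow(y, -1), Add(-3, y)), y) = Add(Rational(-3, 2), Mul(Rational(1, 2), y)))
Pow(Function('Z')(Add(68, Mul(-1, 74))), -1) = Pow(Add(Rational(-3, 2), Mul(Rational(1, 2), Add(68, Mul(-1, 74)))), -1) = Pow(Add(Rational(-3, 2), Mul(Rational(1, 2), Add(68, -74))), -1) = Pow(Add(Rational(-3, 2), Mul(Rational(1, 2), -6)), -1) = Pow(Add(Rational(-3, 2), -3), -1) = Pow(Rational(-9, 2), -1) = Rational(-2, 9)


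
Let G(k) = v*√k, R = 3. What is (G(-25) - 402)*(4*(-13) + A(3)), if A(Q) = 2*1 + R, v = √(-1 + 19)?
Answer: 18894 - 705*I*√2 ≈ 18894.0 - 997.02*I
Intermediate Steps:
v = 3*√2 (v = √18 = 3*√2 ≈ 4.2426)
A(Q) = 5 (A(Q) = 2*1 + 3 = 2 + 3 = 5)
G(k) = 3*√2*√k (G(k) = (3*√2)*√k = 3*√2*√k)
(G(-25) - 402)*(4*(-13) + A(3)) = (3*√2*√(-25) - 402)*(4*(-13) + 5) = (3*√2*(5*I) - 402)*(-52 + 5) = (15*I*√2 - 402)*(-47) = (-402 + 15*I*√2)*(-47) = 18894 - 705*I*√2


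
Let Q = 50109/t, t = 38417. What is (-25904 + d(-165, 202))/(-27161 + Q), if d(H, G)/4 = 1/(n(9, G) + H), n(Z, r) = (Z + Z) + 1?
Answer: 36323158249/38083882022 ≈ 0.95377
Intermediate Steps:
n(Z, r) = 1 + 2*Z (n(Z, r) = 2*Z + 1 = 1 + 2*Z)
d(H, G) = 4/(19 + H) (d(H, G) = 4/((1 + 2*9) + H) = 4/((1 + 18) + H) = 4/(19 + H))
Q = 50109/38417 ≈ 1.3043
(-25904 + d(-165, 202))/(-27161 + Q) = (-25904 + 4/(19 - 165))/(-27161 + 50109/38417) = (-25904 + 4/(-146))/(-1043394028/38417) = (-25904 + 4*(-1/146))*(-38417/1043394028) = (-25904 - 2/73)*(-38417/1043394028) = -1890994/73*(-38417/1043394028) = 36323158249/38083882022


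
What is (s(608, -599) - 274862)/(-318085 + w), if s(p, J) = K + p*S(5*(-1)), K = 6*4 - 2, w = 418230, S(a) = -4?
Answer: -277272/100145 ≈ -2.7687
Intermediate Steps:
K = 22 (K = 24 - 2 = 22)
s(p, J) = 22 - 4*p (s(p, J) = 22 + p*(-4) = 22 - 4*p)
(s(608, -599) - 274862)/(-318085 + w) = ((22 - 4*608) - 274862)/(-318085 + 418230) = ((22 - 2432) - 274862)/100145 = (-2410 - 274862)*(1/100145) = -277272*1/100145 = -277272/100145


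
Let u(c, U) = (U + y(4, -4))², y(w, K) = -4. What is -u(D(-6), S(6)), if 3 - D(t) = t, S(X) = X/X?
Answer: -9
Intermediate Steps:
S(X) = 1
D(t) = 3 - t
u(c, U) = (-4 + U)² (u(c, U) = (U - 4)² = (-4 + U)²)
-u(D(-6), S(6)) = -(-4 + 1)² = -1*(-3)² = -1*9 = -9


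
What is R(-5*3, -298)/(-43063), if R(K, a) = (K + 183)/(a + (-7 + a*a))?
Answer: -168/3811032437 ≈ -4.4083e-8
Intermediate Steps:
R(K, a) = (183 + K)/(-7 + a + a²) (R(K, a) = (183 + K)/(a + (-7 + a²)) = (183 + K)/(-7 + a + a²))
R(-5*3, -298)/(-43063) = ((183 - 5*3)/(-7 - 298 + (-298)²))/(-43063) = ((183 - 15)/(-7 - 298 + 88804))*(-1/43063) = (168/88499)*(-1/43063) = -168/3811032437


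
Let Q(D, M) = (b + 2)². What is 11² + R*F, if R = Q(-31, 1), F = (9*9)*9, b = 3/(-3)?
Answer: 850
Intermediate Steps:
b = -1 (b = 3*(-⅓) = -1)
F = 729 (F = 81*9 = 729)
Q(D, M) = 1 (Q(D, M) = (-1 + 2)² = 1² = 1)
R = 1
11² + R*F = 11² + 1*729 = 121 + 729 = 850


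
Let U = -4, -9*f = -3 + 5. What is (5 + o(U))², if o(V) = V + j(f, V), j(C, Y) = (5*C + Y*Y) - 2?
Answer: 15625/81 ≈ 192.90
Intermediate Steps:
f = -2/9 (f = -(-3 + 5)/9 = -⅑*2 = -2/9 ≈ -0.22222)
j(C, Y) = -2 + Y² + 5*C (j(C, Y) = (5*C + Y²) - 2 = (Y² + 5*C) - 2 = -2 + Y² + 5*C)
o(V) = -28/9 + V + V² (o(V) = V + (-2 + V² + 5*(-2/9)) = V + (-2 + V² - 10/9) = V + (-28/9 + V²) = -28/9 + V + V²)
(5 + o(U))² = (5 + (-28/9 - 4 + (-4)²))² = (5 + (-28/9 - 4 + 16))² = (5 + 80/9)² = (125/9)² = 15625/81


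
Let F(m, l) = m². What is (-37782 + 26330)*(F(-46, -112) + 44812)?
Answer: -537419456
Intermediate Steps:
(-37782 + 26330)*(F(-46, -112) + 44812) = (-37782 + 26330)*((-46)² + 44812) = -11452*(2116 + 44812) = -11452*46928 = -537419456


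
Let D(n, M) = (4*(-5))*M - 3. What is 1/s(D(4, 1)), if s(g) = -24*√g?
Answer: I*√23/552 ≈ 0.0086881*I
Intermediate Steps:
D(n, M) = -3 - 20*M (D(n, M) = -20*M - 3 = -3 - 20*M)
1/s(D(4, 1)) = 1/(-24*√(-3 - 20*1)) = 1/(-24*√(-3 - 20)) = 1/(-24*I*√23) = I*√23/552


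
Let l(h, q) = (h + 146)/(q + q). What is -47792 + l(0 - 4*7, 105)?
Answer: -5018101/105 ≈ -47791.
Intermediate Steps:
l(h, q) = (146 + h)/(2*q) (l(h, q) = (146 + h)/((2*q)) = (146 + h)*(1/(2*q)) = (146 + h)/(2*q))
-47792 + l(0 - 4*7, 105) = -47792 + (1/2)*(146 + (0 - 4*7))/105 = -47792 + (1/2)*(1/105)*(146 + (0 - 28)) = -47792 + (1/2)*(1/105)*(146 - 28) = -47792 + (1/2)*(1/105)*118 = -47792 + 59/105 = -5018101/105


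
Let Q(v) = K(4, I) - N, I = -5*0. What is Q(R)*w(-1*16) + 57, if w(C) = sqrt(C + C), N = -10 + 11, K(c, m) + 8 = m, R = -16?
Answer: 57 - 36*I*sqrt(2) ≈ 57.0 - 50.912*I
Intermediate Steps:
I = 0
K(c, m) = -8 + m
N = 1
w(C) = sqrt(2)*sqrt(C) (w(C) = sqrt(2*C) = sqrt(2)*sqrt(C))
Q(v) = -9 (Q(v) = (-8 + 0) - 1*1 = -8 - 1 = -9)
Q(R)*w(-1*16) + 57 = -9*sqrt(2)*sqrt(-1*16) + 57 = -9*sqrt(2)*sqrt(-16) + 57 = -9*sqrt(2)*4*I + 57 = -36*I*sqrt(2) + 57 = 57 - 36*I*sqrt(2)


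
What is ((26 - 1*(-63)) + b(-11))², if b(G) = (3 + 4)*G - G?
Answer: 529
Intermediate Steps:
b(G) = 6*G (b(G) = 7*G - G = 6*G)
((26 - 1*(-63)) + b(-11))² = ((26 - 1*(-63)) + 6*(-11))² = ((26 + 63) - 66)² = (89 - 66)² = 23² = 529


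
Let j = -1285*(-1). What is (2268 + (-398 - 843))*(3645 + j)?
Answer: 5063110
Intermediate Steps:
j = 1285
(2268 + (-398 - 843))*(3645 + j) = (2268 + (-398 - 843))*(3645 + 1285) = (2268 - 1241)*4930 = 1027*4930 = 5063110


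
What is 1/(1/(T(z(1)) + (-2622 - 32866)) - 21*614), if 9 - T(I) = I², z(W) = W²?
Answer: -35480/457479121 ≈ -7.7555e-5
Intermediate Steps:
T(I) = 9 - I²
1/(1/(T(z(1)) + (-2622 - 32866)) - 21*614) = 1/(1/((9 - (1²)²) + (-2622 - 32866)) - 21*614) = 1/(1/((9 - 1*1²) - 35488) - 12894) = 1/(1/((9 - 1*1) - 35488) - 12894) = 1/(1/((9 - 1) - 35488) - 12894) = 1/(1/(8 - 35488) - 12894) = 1/(1/(-35480) - 12894) = 1/(-1/35480 - 12894) = 1/(-457479121/35480) = -35480/457479121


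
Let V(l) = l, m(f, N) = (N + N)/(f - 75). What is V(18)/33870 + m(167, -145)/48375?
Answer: 234289/502461450 ≈ 0.00046628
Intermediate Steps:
m(f, N) = 2*N/(-75 + f) (m(f, N) = (2*N)/(-75 + f) = 2*N/(-75 + f))
V(18)/33870 + m(167, -145)/48375 = 18/33870 + (2*(-145)/(-75 + 167))/48375 = 18*(1/33870) + (2*(-145)/92)*(1/48375) = 3/5645 + (2*(-145)*(1/92))*(1/48375) = 3/5645 - 145/46*1/48375 = 3/5645 - 29/445050 = 234289/502461450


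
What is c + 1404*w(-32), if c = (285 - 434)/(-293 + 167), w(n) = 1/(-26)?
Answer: -6655/126 ≈ -52.817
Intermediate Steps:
w(n) = -1/26
c = 149/126 (c = -149/(-126) = -149*(-1/126) = 149/126 ≈ 1.1825)
c + 1404*w(-32) = 149/126 + 1404*(-1/26) = 149/126 - 54 = -6655/126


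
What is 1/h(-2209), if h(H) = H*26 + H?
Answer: -1/59643 ≈ -1.6766e-5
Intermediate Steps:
h(H) = 27*H (h(H) = 26*H + H = 27*H)
1/h(-2209) = 1/(27*(-2209)) = 1/(-59643) = -1/59643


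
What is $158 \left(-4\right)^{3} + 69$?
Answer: $-10043$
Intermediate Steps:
$158 \left(-4\right)^{3} + 69 = 158 \left(-64\right) + 69 = -10112 + 69 = -10043$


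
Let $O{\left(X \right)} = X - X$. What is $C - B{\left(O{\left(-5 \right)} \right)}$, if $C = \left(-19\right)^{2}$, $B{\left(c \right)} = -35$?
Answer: $396$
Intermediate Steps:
$O{\left(X \right)} = 0$
$C = 361$
$C - B{\left(O{\left(-5 \right)} \right)} = 361 - -35 = 361 + 35 = 396$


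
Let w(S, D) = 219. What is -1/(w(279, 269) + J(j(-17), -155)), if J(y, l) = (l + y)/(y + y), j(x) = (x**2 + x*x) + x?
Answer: -561/123062 ≈ -0.0045587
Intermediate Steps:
j(x) = x + 2*x**2 (j(x) = (x**2 + x**2) + x = 2*x**2 + x = x + 2*x**2)
J(y, l) = (l + y)/(2*y) (J(y, l) = (l + y)/((2*y)) = (l + y)*(1/(2*y)) = (l + y)/(2*y))
-1/(w(279, 269) + J(j(-17), -155)) = -1/(219 + (-155 - 17*(1 + 2*(-17)))/(2*((-17*(1 + 2*(-17)))))) = -1/(219 + (-155 - 17*(1 - 34))/(2*((-17*(1 - 34))))) = -1/(219 + (-155 - 17*(-33))/(2*((-17*(-33))))) = -1/(219 + (1/2)*(-155 + 561)/561) = -1/(219 + (1/2)*(1/561)*406) = -1/(219 + 203/561) = -1/123062/561 = -1*561/123062 = -561/123062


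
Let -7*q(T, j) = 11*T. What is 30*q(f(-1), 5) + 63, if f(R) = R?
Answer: 771/7 ≈ 110.14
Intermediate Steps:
q(T, j) = -11*T/7
30*q(f(-1), 5) + 63 = 30*(-11/7*(-1)) + 63 = 30*(11/7) + 63 = 330/7 + 63 = 771/7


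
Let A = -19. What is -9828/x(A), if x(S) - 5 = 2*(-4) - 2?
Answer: 9828/5 ≈ 1965.6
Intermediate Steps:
x(S) = -5 (x(S) = 5 + (2*(-4) - 2) = 5 + (-8 - 2) = 5 - 10 = -5)
-9828/x(A) = -9828/(-5) = -9828*(-⅕) = 9828/5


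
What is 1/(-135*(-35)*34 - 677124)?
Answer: -1/516474 ≈ -1.9362e-6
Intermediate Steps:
1/(-135*(-35)*34 - 677124) = 1/(4725*34 - 677124) = 1/(160650 - 677124) = 1/(-516474) = -1/516474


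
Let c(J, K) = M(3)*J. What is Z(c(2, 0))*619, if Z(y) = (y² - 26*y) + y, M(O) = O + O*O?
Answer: -14856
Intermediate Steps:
M(O) = O + O²
c(J, K) = 12*J (c(J, K) = (3*(1 + 3))*J = (3*4)*J = 12*J)
Z(y) = y² - 25*y
Z(c(2, 0))*619 = ((12*2)*(-25 + 12*2))*619 = (24*(-25 + 24))*619 = (24*(-1))*619 = -24*619 = -14856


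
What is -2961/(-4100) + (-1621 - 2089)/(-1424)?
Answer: 2428433/729800 ≈ 3.3275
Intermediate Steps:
-2961/(-4100) + (-1621 - 2089)/(-1424) = -2961*(-1/4100) - 3710*(-1/1424) = 2961/4100 + 1855/712 = 2428433/729800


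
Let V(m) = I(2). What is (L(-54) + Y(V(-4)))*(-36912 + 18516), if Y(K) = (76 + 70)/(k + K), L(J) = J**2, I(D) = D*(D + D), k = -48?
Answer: -267877953/5 ≈ -5.3576e+7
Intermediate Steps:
I(D) = 2*D**2 (I(D) = D*(2*D) = 2*D**2)
V(m) = 8 (V(m) = 2*2**2 = 2*4 = 8)
Y(K) = 146/(-48 + K) (Y(K) = (76 + 70)/(-48 + K) = 146/(-48 + K))
(L(-54) + Y(V(-4)))*(-36912 + 18516) = ((-54)**2 + 146/(-48 + 8))*(-36912 + 18516) = (2916 + 146/(-40))*(-18396) = (2916 + 146*(-1/40))*(-18396) = (2916 - 73/20)*(-18396) = (58247/20)*(-18396) = -267877953/5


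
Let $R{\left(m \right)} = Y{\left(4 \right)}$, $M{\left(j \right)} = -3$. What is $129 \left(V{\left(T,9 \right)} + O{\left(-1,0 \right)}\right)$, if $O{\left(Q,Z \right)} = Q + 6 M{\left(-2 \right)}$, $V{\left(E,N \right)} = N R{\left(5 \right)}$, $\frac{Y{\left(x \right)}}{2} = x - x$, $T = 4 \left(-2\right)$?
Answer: $-2451$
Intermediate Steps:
$T = -8$
$Y{\left(x \right)} = 0$ ($Y{\left(x \right)} = 2 \left(x - x\right) = 2 \cdot 0 = 0$)
$R{\left(m \right)} = 0$
$V{\left(E,N \right)} = 0$ ($V{\left(E,N \right)} = N 0 = 0$)
$O{\left(Q,Z \right)} = -18 + Q$ ($O{\left(Q,Z \right)} = Q + 6 \left(-3\right) = Q - 18 = -18 + Q$)
$129 \left(V{\left(T,9 \right)} + O{\left(-1,0 \right)}\right) = 129 \left(0 - 19\right) = 129 \left(-19\right) = -2451$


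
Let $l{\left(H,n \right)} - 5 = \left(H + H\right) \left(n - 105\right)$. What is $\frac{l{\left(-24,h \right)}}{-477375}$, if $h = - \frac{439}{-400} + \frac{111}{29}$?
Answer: $- \frac{3486232}{346096875} \approx -0.010073$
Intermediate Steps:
$h = \frac{57131}{11600}$ ($h = \left(-439\right) \left(- \frac{1}{400}\right) + 111 \cdot \frac{1}{29} = \frac{439}{400} + \frac{111}{29} = \frac{57131}{11600} \approx 4.9251$)
$l{\left(H,n \right)} = 5 + 2 H \left(-105 + n\right)$ ($l{\left(H,n \right)} = 5 + \left(H + H\right) \left(n - 105\right) = 5 + 2 H \left(-105 + n\right)$)
$\frac{l{\left(-24,h \right)}}{-477375} = \frac{5 - -5040 + 2 \left(-24\right) \frac{57131}{11600}}{-477375} = \left(5 + 5040 - \frac{171393}{725}\right) \left(- \frac{1}{477375}\right) = \frac{3486232}{725} \left(- \frac{1}{477375}\right) = - \frac{3486232}{346096875}$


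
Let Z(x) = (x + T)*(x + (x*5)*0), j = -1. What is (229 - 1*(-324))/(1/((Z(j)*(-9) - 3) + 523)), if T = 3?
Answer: 297514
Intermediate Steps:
Z(x) = x*(3 + x) (Z(x) = (x + 3)*(x + (x*5)*0) = (3 + x)*(x + (5*x)*0) = (3 + x)*(x + 0) = (3 + x)*x = x*(3 + x))
(229 - 1*(-324))/(1/((Z(j)*(-9) - 3) + 523)) = (229 - 1*(-324))/(1/((-(3 - 1)*(-9) - 3) + 523)) = (229 + 324)/(1/((-1*2*(-9) - 3) + 523)) = 553/(1/((-2*(-9) - 3) + 523)) = 553/(1/((18 - 3) + 523)) = 553/(1/(15 + 523)) = 553/(1/538) = 553*538 = 297514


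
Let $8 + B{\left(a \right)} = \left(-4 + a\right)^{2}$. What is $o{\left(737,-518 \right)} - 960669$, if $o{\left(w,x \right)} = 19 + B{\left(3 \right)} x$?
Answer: $-957024$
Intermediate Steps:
$B{\left(a \right)} = -8 + \left(-4 + a\right)^{2}$
$o{\left(w,x \right)} = 19 - 7 x$ ($o{\left(w,x \right)} = 19 + \left(-8 + \left(-4 + 3\right)^{2}\right) x = 19 + \left(-8 + \left(-1\right)^{2}\right) x = 19 + \left(-8 + 1\right) x = 19 - 7 x$)
$o{\left(737,-518 \right)} - 960669 = \left(19 - -3626\right) - 960669 = \left(19 + 3626\right) - 960669 = 3645 - 960669 = -957024$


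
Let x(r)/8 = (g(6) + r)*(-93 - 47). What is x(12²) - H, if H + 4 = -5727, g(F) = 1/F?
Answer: -467207/3 ≈ -1.5574e+5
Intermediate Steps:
g(F) = 1/F
x(r) = -560/3 - 1120*r (x(r) = 8*((1/6 + r)*(-93 - 47)) = 8*((⅙ + r)*(-140)) = 8*(-70/3 - 140*r) = -560/3 - 1120*r)
H = -5731 (H = -4 - 5727 = -5731)
x(12²) - H = (-560/3 - 1120*12²) - 1*(-5731) = (-560/3 - 1120*144) + 5731 = (-560/3 - 161280) + 5731 = -484400/3 + 5731 = -467207/3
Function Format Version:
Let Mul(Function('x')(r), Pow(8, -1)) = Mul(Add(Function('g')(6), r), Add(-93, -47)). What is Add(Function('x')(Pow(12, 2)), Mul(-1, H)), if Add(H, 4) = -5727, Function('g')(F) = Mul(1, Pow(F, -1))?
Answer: Rational(-467207, 3) ≈ -1.5574e+5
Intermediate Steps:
Function('g')(F) = Pow(F, -1)
Function('x')(r) = Add(Rational(-560, 3), Mul(-1120, r)) (Function('x')(r) = Mul(8, Mul(Add(Pow(6, -1), r), Add(-93, -47))) = Mul(8, Mul(Add(Rational(1, 6), r), -140)) = Mul(8, Add(Rational(-70, 3), Mul(-140, r))) = Add(Rational(-560, 3), Mul(-1120, r)))
H = -5731 (H = Add(-4, -5727) = -5731)
Add(Function('x')(Pow(12, 2)), Mul(-1, H)) = Add(Add(Rational(-560, 3), Mul(-1120, Pow(12, 2))), Mul(-1, -5731)) = Add(Add(Rational(-560, 3), Mul(-1120, 144)), 5731) = Add(Add(Rational(-560, 3), -161280), 5731) = Add(Rational(-484400, 3), 5731) = Rational(-467207, 3)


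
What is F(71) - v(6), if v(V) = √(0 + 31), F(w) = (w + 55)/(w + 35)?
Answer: 63/53 - √31 ≈ -4.3791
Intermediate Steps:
F(w) = (55 + w)/(35 + w)
v(V) = √31
F(71) - v(6) = (55 + 71)/(35 + 71) - √31 = 126/106 - √31 = (1/106)*126 - √31 = 63/53 - √31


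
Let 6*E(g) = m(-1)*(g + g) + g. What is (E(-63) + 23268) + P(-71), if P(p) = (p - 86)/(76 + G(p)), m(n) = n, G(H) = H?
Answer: 232471/10 ≈ 23247.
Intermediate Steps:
P(p) = (-86 + p)/(76 + p) (P(p) = (p - 86)/(76 + p) = (-86 + p)/(76 + p))
E(g) = -g/6 (E(g) = (-(g + g) + g)/6 = (-2*g + g)/6 = (-g)/6 = -g/6)
(E(-63) + 23268) + P(-71) = (-⅙*(-63) + 23268) + (-86 - 71)/(76 - 71) = (21/2 + 23268) - 157/5 = 46557/2 + (⅕)*(-157) = 46557/2 - 157/5 = 232471/10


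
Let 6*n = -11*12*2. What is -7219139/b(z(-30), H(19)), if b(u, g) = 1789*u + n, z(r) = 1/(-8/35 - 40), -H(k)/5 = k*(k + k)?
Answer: 10164547712/124567 ≈ 81599.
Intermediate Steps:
n = -44 (n = (-11*12*2)/6 = (-132*2)/6 = (1/6)*(-264) = -44)
H(k) = -10*k**2 (H(k) = -5*k*(k + k) = -5*k*2*k = -10*k**2)
z(r) = -35/1408 (z(r) = 1/(-8*1/35 - 40) = 1/(-8/35 - 40) = 1/(-1408/35) = -35/1408)
b(u, g) = -44 + 1789*u (b(u, g) = 1789*u - 44 = -44 + 1789*u)
-7219139/b(z(-30), H(19)) = -7219139/(-44 + 1789*(-35/1408)) = -7219139/(-44 - 62615/1408) = -7219139/(-124567/1408) = -7219139*(-1408/124567) = 10164547712/124567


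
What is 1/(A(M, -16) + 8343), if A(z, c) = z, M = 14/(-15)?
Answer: 15/125131 ≈ 0.00011987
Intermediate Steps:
M = -14/15 (M = 14*(-1/15) = -14/15 ≈ -0.93333)
1/(A(M, -16) + 8343) = 1/(-14/15 + 8343) = 1/(125131/15) = 15/125131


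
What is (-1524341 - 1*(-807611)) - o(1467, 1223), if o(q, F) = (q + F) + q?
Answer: -720887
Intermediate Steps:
o(q, F) = F + 2*q (o(q, F) = (F + q) + q = F + 2*q)
(-1524341 - 1*(-807611)) - o(1467, 1223) = (-1524341 - 1*(-807611)) - (1223 + 2*1467) = (-1524341 + 807611) - (1223 + 2934) = -716730 - 1*4157 = -716730 - 4157 = -720887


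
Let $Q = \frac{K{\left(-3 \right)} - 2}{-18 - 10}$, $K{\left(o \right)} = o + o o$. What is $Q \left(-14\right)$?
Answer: $2$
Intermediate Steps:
$K{\left(o \right)} = o + o^{2}$
$Q = - \frac{1}{7}$ ($Q = \frac{- 3 \left(1 - 3\right) - 2}{-18 - 10} = \frac{\left(-3\right) \left(-2\right) - 2}{-28} = \left(6 - 2\right) \left(- \frac{1}{28}\right) = 4 \left(- \frac{1}{28}\right) = - \frac{1}{7} \approx -0.14286$)
$Q \left(-14\right) = \left(- \frac{1}{7}\right) \left(-14\right) = 2$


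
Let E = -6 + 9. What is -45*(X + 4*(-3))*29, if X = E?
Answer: 11745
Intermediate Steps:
E = 3
X = 3
-45*(X + 4*(-3))*29 = -45*(3 + 4*(-3))*29 = -45*(3 - 12)*29 = -45*(-9)*29 = 405*29 = 11745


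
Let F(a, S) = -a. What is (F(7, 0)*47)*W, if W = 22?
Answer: -7238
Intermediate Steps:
(F(7, 0)*47)*W = (-1*7*47)*22 = -7*47*22 = -329*22 = -7238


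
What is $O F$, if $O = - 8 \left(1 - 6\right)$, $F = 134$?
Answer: $5360$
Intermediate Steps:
$O = 40$ ($O = \left(-8\right) \left(-5\right) = 40$)
$O F = 40 \cdot 134 = 5360$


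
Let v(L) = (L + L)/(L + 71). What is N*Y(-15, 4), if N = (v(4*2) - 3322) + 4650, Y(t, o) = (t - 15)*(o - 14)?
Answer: 31478400/79 ≈ 3.9846e+5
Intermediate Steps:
v(L) = 2*L/(71 + L) (v(L) = (2*L)/(71 + L) = 2*L/(71 + L))
Y(t, o) = (-15 + t)*(-14 + o)
N = 104928/79 (N = (2*(4*2)/(71 + 4*2) - 3322) + 4650 = (2*8/(71 + 8) - 3322) + 4650 = (2*8/79 - 3322) + 4650 = (2*8*(1/79) - 3322) + 4650 = (16/79 - 3322) + 4650 = -262422/79 + 4650 = 104928/79 ≈ 1328.2)
N*Y(-15, 4) = 104928*(210 - 15*4 - 14*(-15) + 4*(-15))/79 = 104928*(210 - 60 + 210 - 60)/79 = (104928/79)*300 = 31478400/79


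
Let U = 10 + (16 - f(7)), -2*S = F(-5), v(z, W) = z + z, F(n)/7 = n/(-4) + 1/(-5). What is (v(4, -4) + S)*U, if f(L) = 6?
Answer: 173/2 ≈ 86.500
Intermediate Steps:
F(n) = -7/5 - 7*n/4 (F(n) = 7*(n/(-4) + 1/(-5)) = 7*(n*(-1/4) + 1*(-1/5)) = 7*(-n/4 - 1/5) = 7*(-1/5 - n/4) = -7/5 - 7*n/4)
v(z, W) = 2*z
S = -147/40 (S = -(-7/5 - 7/4*(-5))/2 = -(-7/5 + 35/4)/2 = -1/2*147/20 = -147/40 ≈ -3.6750)
U = 20 (U = 10 + (16 - 1*6) = 10 + (16 - 6) = 10 + 10 = 20)
(v(4, -4) + S)*U = (2*4 - 147/40)*20 = (8 - 147/40)*20 = (173/40)*20 = 173/2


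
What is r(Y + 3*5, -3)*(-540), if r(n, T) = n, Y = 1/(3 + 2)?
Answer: -8208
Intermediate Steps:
Y = ⅕ (Y = 1/5 = ⅕ ≈ 0.20000)
r(Y + 3*5, -3)*(-540) = (⅕ + 3*5)*(-540) = (⅕ + 15)*(-540) = (76/5)*(-540) = -8208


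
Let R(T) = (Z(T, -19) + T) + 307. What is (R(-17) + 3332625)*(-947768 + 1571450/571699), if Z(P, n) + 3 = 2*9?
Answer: -1805902947239959260/571699 ≈ -3.1588e+12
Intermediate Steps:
Z(P, n) = 15 (Z(P, n) = -3 + 2*9 = -3 + 18 = 15)
R(T) = 322 + T (R(T) = (15 + T) + 307 = 322 + T)
(R(-17) + 3332625)*(-947768 + 1571450/571699) = ((322 - 17) + 3332625)*(-947768 + 1571450/571699) = (305 + 3332625)*(-947768 + 1571450*(1/571699)) = 3332930*(-947768 + 1571450/571699) = 3332930*(-541836446382/571699) = -1805902947239959260/571699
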